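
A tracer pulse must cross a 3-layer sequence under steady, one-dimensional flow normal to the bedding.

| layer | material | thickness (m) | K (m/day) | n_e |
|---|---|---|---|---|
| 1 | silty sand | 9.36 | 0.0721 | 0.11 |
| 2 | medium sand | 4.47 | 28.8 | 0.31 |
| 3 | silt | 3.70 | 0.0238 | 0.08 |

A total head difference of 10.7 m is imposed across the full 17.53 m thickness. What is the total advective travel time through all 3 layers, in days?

With flow normal to the layers, continuity requires the same specific discharge q through every layer.
Σ(b_i/K_i) = 9.36/0.0721 + 4.47/28.8 + 3.70/0.0238 = 285.4 d.
q = Δh / Σ(b_i/K_i) = 10.7 / 285.4 = 0.03749 m/day.
In each layer the seepage velocity is v_i = q/n_i, so the layer transit time is t_i = b_i·n_i / q:
  layer 1 (silty sand): t_1 = 9.36 × 0.11 / 0.03749 = 27.47 d
  layer 2 (medium sand): t_2 = 4.47 × 0.31 / 0.03749 = 36.97 d
  layer 3 (silt): t_3 = 3.70 × 0.08 / 0.03749 = 7.896 d
Total t = Σ t_i = 72.33 days.

72.3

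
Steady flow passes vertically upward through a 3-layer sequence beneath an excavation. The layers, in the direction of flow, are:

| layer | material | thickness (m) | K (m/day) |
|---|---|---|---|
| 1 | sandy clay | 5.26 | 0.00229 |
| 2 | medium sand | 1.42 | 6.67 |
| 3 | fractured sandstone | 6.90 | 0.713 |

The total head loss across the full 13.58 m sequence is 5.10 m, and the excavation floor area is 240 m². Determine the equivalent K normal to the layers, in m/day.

Flow is perpendicular to layering, so the layers act in series and the equivalent K is the thickness-weighted harmonic mean.
Total thickness L = 5.26 + 1.42 + 6.90 = 13.58 m.
Σ(b_i/K_i) = 5.26/0.00229 + 1.42/6.67 + 6.90/0.713 = 2307 d.
K_eq = L / Σ(b_i/K_i) = 13.58 / 2307 = 0.005887 m/day.

0.00589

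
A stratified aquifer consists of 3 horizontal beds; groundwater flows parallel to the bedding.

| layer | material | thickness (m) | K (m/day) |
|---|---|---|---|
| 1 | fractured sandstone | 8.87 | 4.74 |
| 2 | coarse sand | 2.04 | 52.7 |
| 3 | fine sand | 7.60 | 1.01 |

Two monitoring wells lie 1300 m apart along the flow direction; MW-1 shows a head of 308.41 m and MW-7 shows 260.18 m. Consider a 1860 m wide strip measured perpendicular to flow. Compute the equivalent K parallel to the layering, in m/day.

8.49

Flow is parallel to layering, so each bed carries its own Darcy discharge and the transmissivities add.
Σ(K_i·b_i) = 4.74×8.87 + 52.7×2.04 + 1.01×7.60 = 157.2 m²/day.
Total thickness b = 18.51 m, so K_eq = Σ(K_i·b_i)/b = 8.494 m/day.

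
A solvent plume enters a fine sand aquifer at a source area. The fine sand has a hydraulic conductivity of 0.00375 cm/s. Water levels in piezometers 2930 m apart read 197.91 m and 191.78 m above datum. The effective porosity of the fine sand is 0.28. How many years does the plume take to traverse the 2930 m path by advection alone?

Convert K: 0.00375 cm/s × 864 = 3.240 m/day.
Hydraulic gradient i = (197.91 − 191.78) / 2930 = 6.13 / 2930 = 0.002092.
Darcy flux q = K · i = 3.240 × 0.002092 = 0.006779 m/day.
Seepage velocity v = q / n_e = 0.006779 / 0.28 = 0.02421 m/day.
Travel time t = L / v = 2930 / 0.02421 = 1.210e+05 days = 331.4 years.

331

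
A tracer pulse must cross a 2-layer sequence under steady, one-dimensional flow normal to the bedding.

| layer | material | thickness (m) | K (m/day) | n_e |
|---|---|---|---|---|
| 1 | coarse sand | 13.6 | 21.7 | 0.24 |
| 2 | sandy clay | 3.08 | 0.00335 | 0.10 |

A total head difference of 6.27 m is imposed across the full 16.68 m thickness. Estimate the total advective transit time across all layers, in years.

With flow normal to the layers, continuity requires the same specific discharge q through every layer.
Σ(b_i/K_i) = 13.6/21.7 + 3.08/0.00335 = 920.0 d.
q = Δh / Σ(b_i/K_i) = 6.27 / 920.0 = 0.006815 m/day.
In each layer the seepage velocity is v_i = q/n_i, so the layer transit time is t_i = b_i·n_i / q:
  layer 1 (coarse sand): t_1 = 13.6 × 0.24 / 0.006815 = 478.9 d
  layer 2 (sandy clay): t_2 = 3.08 × 0.10 / 0.006815 = 45.19 d
Total t = Σ t_i = 524.1 days = 1.435 years.

1.44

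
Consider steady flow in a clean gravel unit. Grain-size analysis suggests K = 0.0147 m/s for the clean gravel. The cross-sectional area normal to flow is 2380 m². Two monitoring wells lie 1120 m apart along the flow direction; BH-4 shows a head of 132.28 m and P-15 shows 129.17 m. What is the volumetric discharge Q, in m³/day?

8390

Convert K: 0.0147 m/s × 86400 = 1270 m/day.
Hydraulic gradient i = (132.28 − 129.17) / 1120 = 3.11 / 1120 = 0.002777.
Darcy's law: Q = K · A · i = 1270 × 2380 × 0.002777 = 8394 m³/day.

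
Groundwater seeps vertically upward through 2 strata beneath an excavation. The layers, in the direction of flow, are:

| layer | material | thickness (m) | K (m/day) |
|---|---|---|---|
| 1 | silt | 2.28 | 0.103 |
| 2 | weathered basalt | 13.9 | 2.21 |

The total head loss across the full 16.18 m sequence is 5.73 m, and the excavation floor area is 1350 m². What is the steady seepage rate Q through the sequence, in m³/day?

272

Flow is perpendicular to layering, so the layers act in series and the equivalent K is the thickness-weighted harmonic mean.
Total thickness L = 2.28 + 13.9 = 16.18 m.
Σ(b_i/K_i) = 2.28/0.103 + 13.9/2.21 = 28.43 d.
K_eq = L / Σ(b_i/K_i) = 16.18 / 28.43 = 0.5692 m/day.
Q = K_eq · A · (Δh/L) = 0.5692 × 1350 × (5.73/16.18) = 272.1 m³/day.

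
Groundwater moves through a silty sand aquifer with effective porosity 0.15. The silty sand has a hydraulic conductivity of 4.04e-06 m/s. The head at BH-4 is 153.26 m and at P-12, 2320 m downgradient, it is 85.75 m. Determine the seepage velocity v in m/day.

Convert K: 4.04e-06 m/s × 86400 = 0.3491 m/day.
Hydraulic gradient i = (153.26 − 85.75) / 2320 = 67.51 / 2320 = 0.02910.
Darcy flux q = K · i = 0.3491 × 0.02910 = 0.01016 m/day.
Seepage velocity v = q / n_e = 0.01016 / 0.15 = 0.06771 m/day.

0.0677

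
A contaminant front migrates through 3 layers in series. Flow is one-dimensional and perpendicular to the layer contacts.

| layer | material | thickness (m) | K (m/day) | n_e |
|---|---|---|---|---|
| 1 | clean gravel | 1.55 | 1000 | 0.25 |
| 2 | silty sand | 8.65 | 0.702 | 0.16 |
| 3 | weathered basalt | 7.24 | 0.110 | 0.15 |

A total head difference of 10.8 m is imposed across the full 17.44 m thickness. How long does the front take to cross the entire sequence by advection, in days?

20.7

With flow normal to the layers, continuity requires the same specific discharge q through every layer.
Σ(b_i/K_i) = 1.55/1000 + 8.65/0.702 + 7.24/0.110 = 78.14 d.
q = Δh / Σ(b_i/K_i) = 10.8 / 78.14 = 0.1382 m/day.
In each layer the seepage velocity is v_i = q/n_i, so the layer transit time is t_i = b_i·n_i / q:
  layer 1 (clean gravel): t_1 = 1.55 × 0.25 / 0.1382 = 2.804 d
  layer 2 (silty sand): t_2 = 8.65 × 0.16 / 0.1382 = 10.01 d
  layer 3 (weathered basalt): t_3 = 7.24 × 0.15 / 0.1382 = 7.858 d
Total t = Σ t_i = 20.67 days.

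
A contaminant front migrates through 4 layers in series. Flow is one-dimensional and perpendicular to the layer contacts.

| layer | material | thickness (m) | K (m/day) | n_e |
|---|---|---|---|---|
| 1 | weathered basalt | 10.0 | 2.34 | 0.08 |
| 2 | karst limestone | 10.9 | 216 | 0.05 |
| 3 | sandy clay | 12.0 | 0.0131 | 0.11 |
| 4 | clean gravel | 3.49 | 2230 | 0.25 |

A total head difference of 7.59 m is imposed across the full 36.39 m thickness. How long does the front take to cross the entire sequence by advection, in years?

With flow normal to the layers, continuity requires the same specific discharge q through every layer.
Σ(b_i/K_i) = 10.0/2.34 + 10.9/216 + 12.0/0.0131 + 3.49/2230 = 920.4 d.
q = Δh / Σ(b_i/K_i) = 7.59 / 920.4 = 0.008247 m/day.
In each layer the seepage velocity is v_i = q/n_i, so the layer transit time is t_i = b_i·n_i / q:
  layer 1 (weathered basalt): t_1 = 10.0 × 0.08 / 0.008247 = 97.01 d
  layer 2 (karst limestone): t_2 = 10.9 × 0.05 / 0.008247 = 66.09 d
  layer 3 (sandy clay): t_3 = 12.0 × 0.11 / 0.008247 = 160.1 d
  layer 4 (clean gravel): t_4 = 3.49 × 0.25 / 0.008247 = 105.8 d
Total t = Σ t_i = 429.0 days = 1.174 years.

1.17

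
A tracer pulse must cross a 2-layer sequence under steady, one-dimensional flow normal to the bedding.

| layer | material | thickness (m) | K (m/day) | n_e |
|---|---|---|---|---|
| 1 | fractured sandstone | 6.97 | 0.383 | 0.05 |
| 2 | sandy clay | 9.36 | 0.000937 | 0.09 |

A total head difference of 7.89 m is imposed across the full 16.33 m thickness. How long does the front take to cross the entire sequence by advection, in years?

4.14

With flow normal to the layers, continuity requires the same specific discharge q through every layer.
Σ(b_i/K_i) = 6.97/0.383 + 9.36/0.000937 = 10008 d.
q = Δh / Σ(b_i/K_i) = 7.89 / 10008 = 0.0007884 m/day.
In each layer the seepage velocity is v_i = q/n_i, so the layer transit time is t_i = b_i·n_i / q:
  layer 1 (fractured sandstone): t_1 = 6.97 × 0.05 / 0.0007884 = 442.0 d
  layer 2 (sandy clay): t_2 = 9.36 × 0.09 / 0.0007884 = 1068 d
Total t = Σ t_i = 1511 days = 4.136 years.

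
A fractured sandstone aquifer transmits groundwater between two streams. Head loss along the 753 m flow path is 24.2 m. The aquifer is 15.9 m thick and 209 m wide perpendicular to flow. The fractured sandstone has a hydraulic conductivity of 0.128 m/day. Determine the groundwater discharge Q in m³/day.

13.7

Cross-sectional area A = 209 × 15.9 = 3323 m².
Hydraulic gradient i = Δh / L = 24.2 / 753 = 0.03214.
Darcy's law: Q = K · A · i = 0.1280 × 3323 × 0.03214 = 13.67 m³/day.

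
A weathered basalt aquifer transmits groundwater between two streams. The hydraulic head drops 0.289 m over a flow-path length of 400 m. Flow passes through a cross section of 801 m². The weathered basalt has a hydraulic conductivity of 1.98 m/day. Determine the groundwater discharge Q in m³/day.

1.15

Hydraulic gradient i = Δh / L = 0.289 / 400 = 0.0007225.
Darcy's law: Q = K · A · i = 1.980 × 801.0 × 0.0007225 = 1.146 m³/day.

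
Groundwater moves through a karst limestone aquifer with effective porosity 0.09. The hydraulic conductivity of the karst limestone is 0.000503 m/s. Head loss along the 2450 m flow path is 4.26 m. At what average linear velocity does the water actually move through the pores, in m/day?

0.840

Convert K: 0.000503 m/s × 86400 = 43.46 m/day.
Hydraulic gradient i = Δh / L = 4.26 / 2450 = 0.001739.
Darcy flux q = K · i = 43.46 × 0.001739 = 0.07557 m/day.
Seepage velocity v = q / n_e = 0.07557 / 0.09 = 0.8396 m/day.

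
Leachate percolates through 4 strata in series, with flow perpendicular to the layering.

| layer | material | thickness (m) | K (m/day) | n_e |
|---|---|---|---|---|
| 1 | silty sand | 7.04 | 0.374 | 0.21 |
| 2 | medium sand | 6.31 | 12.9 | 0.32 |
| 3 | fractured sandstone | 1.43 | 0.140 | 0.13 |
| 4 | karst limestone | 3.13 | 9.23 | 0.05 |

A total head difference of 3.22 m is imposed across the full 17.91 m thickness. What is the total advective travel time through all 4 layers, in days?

35.6

With flow normal to the layers, continuity requires the same specific discharge q through every layer.
Σ(b_i/K_i) = 7.04/0.374 + 6.31/12.9 + 1.43/0.140 + 3.13/9.23 = 29.87 d.
q = Δh / Σ(b_i/K_i) = 3.22 / 29.87 = 0.1078 m/day.
In each layer the seepage velocity is v_i = q/n_i, so the layer transit time is t_i = b_i·n_i / q:
  layer 1 (silty sand): t_1 = 7.04 × 0.21 / 0.1078 = 13.71 d
  layer 2 (medium sand): t_2 = 6.31 × 0.32 / 0.1078 = 18.73 d
  layer 3 (fractured sandstone): t_3 = 1.43 × 0.13 / 0.1078 = 1.724 d
  layer 4 (karst limestone): t_4 = 3.13 × 0.05 / 0.1078 = 1.452 d
Total t = Σ t_i = 35.62 days.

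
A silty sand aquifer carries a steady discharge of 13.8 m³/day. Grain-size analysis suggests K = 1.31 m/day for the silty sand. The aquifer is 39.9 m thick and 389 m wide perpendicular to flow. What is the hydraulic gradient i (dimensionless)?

0.000679

Cross-sectional area A = 389 × 39.9 = 15521 m².
From Q = K·A·i, i = Q / (K·A) = 13.8 / (1.310 × 15521) = 0.0006787.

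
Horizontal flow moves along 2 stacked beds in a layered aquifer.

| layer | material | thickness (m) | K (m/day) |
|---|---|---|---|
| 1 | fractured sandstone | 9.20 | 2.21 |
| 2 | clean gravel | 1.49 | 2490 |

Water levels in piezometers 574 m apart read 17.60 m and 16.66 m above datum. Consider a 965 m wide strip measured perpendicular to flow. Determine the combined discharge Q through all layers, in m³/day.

Flow is parallel to layering, so each bed carries its own Darcy discharge and the transmissivities add.
Σ(K_i·b_i) = 2.21×9.20 + 2490×1.49 = 3730 m²/day.
Hydraulic gradient i = (17.60 − 16.66) / 574 = 0.94 / 574 = 0.001638.
Q = Σ(K_i·b_i) · W · i = 3730 × 965 × 0.001638 = 5895 m³/day.

5900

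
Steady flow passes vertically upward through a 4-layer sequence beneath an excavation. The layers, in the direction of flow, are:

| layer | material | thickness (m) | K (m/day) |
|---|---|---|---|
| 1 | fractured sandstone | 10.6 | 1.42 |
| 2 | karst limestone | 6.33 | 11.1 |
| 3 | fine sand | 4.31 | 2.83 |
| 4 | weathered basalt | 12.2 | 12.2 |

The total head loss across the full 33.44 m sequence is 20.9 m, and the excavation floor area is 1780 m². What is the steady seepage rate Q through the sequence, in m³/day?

3520

Flow is perpendicular to layering, so the layers act in series and the equivalent K is the thickness-weighted harmonic mean.
Total thickness L = 10.6 + 6.33 + 4.31 + 12.2 = 33.44 m.
Σ(b_i/K_i) = 10.6/1.42 + 6.33/11.1 + 4.31/2.83 + 12.2/12.2 = 10.56 d.
K_eq = L / Σ(b_i/K_i) = 33.44 / 10.56 = 3.167 m/day.
Q = K_eq · A · (Δh/L) = 3.167 × 1780 × (20.9/33.44) = 3524 m³/day.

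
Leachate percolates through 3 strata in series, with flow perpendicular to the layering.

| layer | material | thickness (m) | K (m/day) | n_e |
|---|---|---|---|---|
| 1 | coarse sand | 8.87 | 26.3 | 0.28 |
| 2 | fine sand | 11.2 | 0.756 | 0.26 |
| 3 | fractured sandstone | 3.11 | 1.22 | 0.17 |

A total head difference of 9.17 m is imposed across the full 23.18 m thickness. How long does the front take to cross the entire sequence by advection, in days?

With flow normal to the layers, continuity requires the same specific discharge q through every layer.
Σ(b_i/K_i) = 8.87/26.3 + 11.2/0.756 + 3.11/1.22 = 17.70 d.
q = Δh / Σ(b_i/K_i) = 9.17 / 17.70 = 0.5180 m/day.
In each layer the seepage velocity is v_i = q/n_i, so the layer transit time is t_i = b_i·n_i / q:
  layer 1 (coarse sand): t_1 = 8.87 × 0.28 / 0.5180 = 4.794 d
  layer 2 (fine sand): t_2 = 11.2 × 0.26 / 0.5180 = 5.621 d
  layer 3 (fractured sandstone): t_3 = 3.11 × 0.17 / 0.5180 = 1.021 d
Total t = Σ t_i = 11.44 days.

11.4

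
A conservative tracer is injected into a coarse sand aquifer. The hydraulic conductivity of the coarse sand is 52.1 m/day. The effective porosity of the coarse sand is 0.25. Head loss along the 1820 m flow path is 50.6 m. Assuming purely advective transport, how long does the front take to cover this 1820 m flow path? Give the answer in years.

0.860

Hydraulic gradient i = Δh / L = 50.6 / 1820 = 0.02780.
Darcy flux q = K · i = 52.10 × 0.02780 = 1.448 m/day.
Seepage velocity v = q / n_e = 1.448 / 0.25 = 5.794 m/day.
Travel time t = L / v = 1820 / 5.794 = 314.1 days = 0.8600 years.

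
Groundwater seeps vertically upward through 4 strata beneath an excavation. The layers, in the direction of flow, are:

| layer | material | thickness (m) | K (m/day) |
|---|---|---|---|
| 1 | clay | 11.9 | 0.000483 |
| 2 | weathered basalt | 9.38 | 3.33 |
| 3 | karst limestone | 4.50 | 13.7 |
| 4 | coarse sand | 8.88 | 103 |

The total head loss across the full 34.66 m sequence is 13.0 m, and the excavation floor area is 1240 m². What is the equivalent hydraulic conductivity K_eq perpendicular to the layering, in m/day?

Flow is perpendicular to layering, so the layers act in series and the equivalent K is the thickness-weighted harmonic mean.
Total thickness L = 11.9 + 9.38 + 4.50 + 8.88 = 34.66 m.
Σ(b_i/K_i) = 11.9/0.000483 + 9.38/3.33 + 4.50/13.7 + 8.88/103 = 24641 d.
K_eq = L / Σ(b_i/K_i) = 34.66 / 24641 = 0.001407 m/day.

0.00141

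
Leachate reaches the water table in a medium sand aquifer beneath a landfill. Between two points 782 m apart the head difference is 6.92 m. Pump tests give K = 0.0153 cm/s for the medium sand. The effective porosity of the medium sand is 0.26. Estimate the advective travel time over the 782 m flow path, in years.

Convert K: 0.0153 cm/s × 864 = 13.22 m/day.
Hydraulic gradient i = Δh / L = 6.92 / 782 = 0.008849.
Darcy flux q = K · i = 13.22 × 0.008849 = 0.1170 m/day.
Seepage velocity v = q / n_e = 0.1170 / 0.26 = 0.4499 m/day.
Travel time t = L / v = 782 / 0.4499 = 1738 days = 4.759 years.

4.76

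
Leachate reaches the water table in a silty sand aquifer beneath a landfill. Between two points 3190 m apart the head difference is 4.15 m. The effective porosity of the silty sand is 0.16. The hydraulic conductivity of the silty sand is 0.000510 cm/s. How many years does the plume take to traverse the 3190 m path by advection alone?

2440

Convert K: 0.000510 cm/s × 864 = 0.4406 m/day.
Hydraulic gradient i = Δh / L = 4.15 / 3190 = 0.001301.
Darcy flux q = K · i = 0.4406 × 0.001301 = 0.0005732 m/day.
Seepage velocity v = q / n_e = 0.0005732 / 0.16 = 0.003583 m/day.
Travel time t = L / v = 3190 / 0.003583 = 8.904e+05 days = 2438 years.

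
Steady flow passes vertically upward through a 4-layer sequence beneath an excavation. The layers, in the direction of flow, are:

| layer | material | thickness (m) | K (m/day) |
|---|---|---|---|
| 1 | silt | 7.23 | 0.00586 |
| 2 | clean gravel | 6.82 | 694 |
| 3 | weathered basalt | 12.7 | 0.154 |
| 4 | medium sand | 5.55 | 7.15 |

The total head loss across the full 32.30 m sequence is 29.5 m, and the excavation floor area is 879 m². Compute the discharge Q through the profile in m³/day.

Flow is perpendicular to layering, so the layers act in series and the equivalent K is the thickness-weighted harmonic mean.
Total thickness L = 7.23 + 6.82 + 12.7 + 5.55 = 32.30 m.
Σ(b_i/K_i) = 7.23/0.00586 + 6.82/694 + 12.7/0.154 + 5.55/7.15 = 1317 d.
K_eq = L / Σ(b_i/K_i) = 32.30 / 1317 = 0.02452 m/day.
Q = K_eq · A · (Δh/L) = 0.02452 × 879 × (29.5/32.30) = 19.69 m³/day.

19.7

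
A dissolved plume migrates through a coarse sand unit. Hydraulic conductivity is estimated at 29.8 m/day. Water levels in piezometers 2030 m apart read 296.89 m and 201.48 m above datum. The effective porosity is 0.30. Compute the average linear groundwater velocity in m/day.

Hydraulic gradient i = (296.89 − 201.48) / 2030 = 95.41 / 2030 = 0.04700.
Darcy flux q = K · i = 29.80 × 0.04700 = 1.401 m/day.
Seepage velocity v = q / n_e = 1.401 / 0.30 = 4.669 m/day.

4.67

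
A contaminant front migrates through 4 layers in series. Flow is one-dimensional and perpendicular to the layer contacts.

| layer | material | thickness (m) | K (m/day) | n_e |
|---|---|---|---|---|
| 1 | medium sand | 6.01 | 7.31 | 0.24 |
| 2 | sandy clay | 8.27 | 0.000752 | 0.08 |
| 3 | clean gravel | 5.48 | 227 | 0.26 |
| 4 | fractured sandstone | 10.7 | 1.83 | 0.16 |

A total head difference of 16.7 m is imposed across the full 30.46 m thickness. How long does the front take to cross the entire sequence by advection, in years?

With flow normal to the layers, continuity requires the same specific discharge q through every layer.
Σ(b_i/K_i) = 6.01/7.31 + 8.27/0.000752 + 5.48/227 + 10.7/1.83 = 11004 d.
q = Δh / Σ(b_i/K_i) = 16.7 / 11004 = 0.001518 m/day.
In each layer the seepage velocity is v_i = q/n_i, so the layer transit time is t_i = b_i·n_i / q:
  layer 1 (medium sand): t_1 = 6.01 × 0.24 / 0.001518 = 950.4 d
  layer 2 (sandy clay): t_2 = 8.27 × 0.08 / 0.001518 = 435.9 d
  layer 3 (clean gravel): t_3 = 5.48 × 0.26 / 0.001518 = 938.8 d
  layer 4 (fractured sandstone): t_4 = 10.7 × 0.16 / 0.001518 = 1128 d
Total t = Σ t_i = 3453 days = 9.455 years.

9.45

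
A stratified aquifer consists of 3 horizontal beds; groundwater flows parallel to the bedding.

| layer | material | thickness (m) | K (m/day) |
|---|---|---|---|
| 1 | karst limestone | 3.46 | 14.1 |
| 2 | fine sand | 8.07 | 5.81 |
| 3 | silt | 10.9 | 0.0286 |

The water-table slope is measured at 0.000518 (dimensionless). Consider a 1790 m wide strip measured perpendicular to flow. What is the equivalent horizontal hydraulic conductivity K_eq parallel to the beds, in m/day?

4.28

Flow is parallel to layering, so each bed carries its own Darcy discharge and the transmissivities add.
Σ(K_i·b_i) = 14.1×3.46 + 5.81×8.07 + 0.0286×10.9 = 95.98 m²/day.
Total thickness b = 22.43 m, so K_eq = Σ(K_i·b_i)/b = 4.279 m/day.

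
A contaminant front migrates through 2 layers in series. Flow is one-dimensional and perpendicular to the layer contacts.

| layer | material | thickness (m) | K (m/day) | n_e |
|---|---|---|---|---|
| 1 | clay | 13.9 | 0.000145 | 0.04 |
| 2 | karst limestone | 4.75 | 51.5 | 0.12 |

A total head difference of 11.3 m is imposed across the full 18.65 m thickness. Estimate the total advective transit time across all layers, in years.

With flow normal to the layers, continuity requires the same specific discharge q through every layer.
Σ(b_i/K_i) = 13.9/0.000145 + 4.75/51.5 = 95862 d.
q = Δh / Σ(b_i/K_i) = 11.3 / 95862 = 0.0001179 m/day.
In each layer the seepage velocity is v_i = q/n_i, so the layer transit time is t_i = b_i·n_i / q:
  layer 1 (clay): t_1 = 13.9 × 0.04 / 0.0001179 = 4717 d
  layer 2 (karst limestone): t_2 = 4.75 × 0.12 / 0.0001179 = 4836 d
Total t = Σ t_i = 9552 days = 26.15 years.

26.2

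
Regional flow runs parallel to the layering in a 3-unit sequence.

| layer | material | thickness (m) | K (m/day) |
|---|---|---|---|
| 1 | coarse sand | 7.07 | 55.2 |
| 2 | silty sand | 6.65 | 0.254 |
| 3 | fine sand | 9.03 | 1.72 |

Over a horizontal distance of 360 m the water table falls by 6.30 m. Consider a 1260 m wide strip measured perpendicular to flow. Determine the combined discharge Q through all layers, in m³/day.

8990

Flow is parallel to layering, so each bed carries its own Darcy discharge and the transmissivities add.
Σ(K_i·b_i) = 55.2×7.07 + 0.254×6.65 + 1.72×9.03 = 407.5 m²/day.
Hydraulic gradient i = Δh / L = 6.30 / 360 = 0.01750.
Q = Σ(K_i·b_i) · W · i = 407.5 × 1260 × 0.01750 = 8985 m³/day.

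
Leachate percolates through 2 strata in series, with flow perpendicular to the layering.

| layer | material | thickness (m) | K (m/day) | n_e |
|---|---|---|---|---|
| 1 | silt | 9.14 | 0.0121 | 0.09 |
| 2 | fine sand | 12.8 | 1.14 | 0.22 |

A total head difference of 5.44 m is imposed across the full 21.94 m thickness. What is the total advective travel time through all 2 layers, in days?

513

With flow normal to the layers, continuity requires the same specific discharge q through every layer.
Σ(b_i/K_i) = 9.14/0.0121 + 12.8/1.14 = 766.6 d.
q = Δh / Σ(b_i/K_i) = 5.44 / 766.6 = 0.007096 m/day.
In each layer the seepage velocity is v_i = q/n_i, so the layer transit time is t_i = b_i·n_i / q:
  layer 1 (silt): t_1 = 9.14 × 0.09 / 0.007096 = 115.9 d
  layer 2 (fine sand): t_2 = 12.8 × 0.22 / 0.007096 = 396.8 d
Total t = Σ t_i = 512.7 days.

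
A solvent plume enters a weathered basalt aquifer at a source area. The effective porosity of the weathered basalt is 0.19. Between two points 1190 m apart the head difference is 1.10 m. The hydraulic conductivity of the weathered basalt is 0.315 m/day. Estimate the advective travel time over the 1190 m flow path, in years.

2130

Hydraulic gradient i = Δh / L = 1.10 / 1190 = 0.0009244.
Darcy flux q = K · i = 0.3150 × 0.0009244 = 0.0002912 m/day.
Seepage velocity v = q / n_e = 0.0002912 / 0.19 = 0.001533 m/day.
Travel time t = L / v = 1190 / 0.001533 = 7.765e+05 days = 2126 years.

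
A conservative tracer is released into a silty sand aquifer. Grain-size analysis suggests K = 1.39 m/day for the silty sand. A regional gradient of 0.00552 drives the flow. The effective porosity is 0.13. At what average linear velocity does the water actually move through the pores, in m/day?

0.0590

Hydraulic gradient i = 0.00552.
Darcy flux q = K · i = 1.390 × 0.005520 = 0.007673 m/day.
Seepage velocity v = q / n_e = 0.007673 / 0.13 = 0.05902 m/day.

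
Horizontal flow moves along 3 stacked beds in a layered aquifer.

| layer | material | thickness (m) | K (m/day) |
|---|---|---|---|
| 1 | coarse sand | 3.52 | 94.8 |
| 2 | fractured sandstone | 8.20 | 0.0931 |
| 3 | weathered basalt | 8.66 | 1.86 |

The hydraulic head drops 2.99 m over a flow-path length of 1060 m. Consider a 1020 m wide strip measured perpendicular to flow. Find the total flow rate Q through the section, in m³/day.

1010

Flow is parallel to layering, so each bed carries its own Darcy discharge and the transmissivities add.
Σ(K_i·b_i) = 94.8×3.52 + 0.0931×8.20 + 1.86×8.66 = 350.6 m²/day.
Hydraulic gradient i = Δh / L = 2.99 / 1060 = 0.002821.
Q = Σ(K_i·b_i) · W · i = 350.6 × 1020 × 0.002821 = 1009 m³/day.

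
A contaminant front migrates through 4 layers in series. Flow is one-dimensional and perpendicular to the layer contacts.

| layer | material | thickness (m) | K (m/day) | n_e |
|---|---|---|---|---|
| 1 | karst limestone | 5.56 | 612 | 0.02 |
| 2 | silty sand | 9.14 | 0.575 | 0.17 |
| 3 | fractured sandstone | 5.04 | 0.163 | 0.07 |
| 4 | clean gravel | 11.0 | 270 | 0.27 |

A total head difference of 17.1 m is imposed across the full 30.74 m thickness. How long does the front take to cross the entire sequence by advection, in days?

With flow normal to the layers, continuity requires the same specific discharge q through every layer.
Σ(b_i/K_i) = 5.56/612 + 9.14/0.575 + 5.04/0.163 + 11.0/270 = 46.87 d.
q = Δh / Σ(b_i/K_i) = 17.1 / 46.87 = 0.3649 m/day.
In each layer the seepage velocity is v_i = q/n_i, so the layer transit time is t_i = b_i·n_i / q:
  layer 1 (karst limestone): t_1 = 5.56 × 0.02 / 0.3649 = 0.3048 d
  layer 2 (silty sand): t_2 = 9.14 × 0.17 / 0.3649 = 4.258 d
  layer 3 (fractured sandstone): t_3 = 5.04 × 0.07 / 0.3649 = 0.9669 d
  layer 4 (clean gravel): t_4 = 11.0 × 0.27 / 0.3649 = 8.140 d
Total t = Σ t_i = 13.67 days.

13.7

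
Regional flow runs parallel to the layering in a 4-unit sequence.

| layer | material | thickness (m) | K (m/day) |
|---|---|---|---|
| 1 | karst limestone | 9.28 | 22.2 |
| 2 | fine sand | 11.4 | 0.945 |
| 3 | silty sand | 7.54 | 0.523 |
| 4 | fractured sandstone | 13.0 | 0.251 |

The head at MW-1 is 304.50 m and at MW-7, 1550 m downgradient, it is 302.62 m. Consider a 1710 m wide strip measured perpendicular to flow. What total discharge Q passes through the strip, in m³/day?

Flow is parallel to layering, so each bed carries its own Darcy discharge and the transmissivities add.
Σ(K_i·b_i) = 22.2×9.28 + 0.945×11.4 + 0.523×7.54 + 0.251×13.0 = 224.0 m²/day.
Hydraulic gradient i = (304.50 − 302.62) / 1550 = 1.88 / 1550 = 0.001213.
Q = Σ(K_i·b_i) · W · i = 224.0 × 1710 × 0.001213 = 464.6 m³/day.

465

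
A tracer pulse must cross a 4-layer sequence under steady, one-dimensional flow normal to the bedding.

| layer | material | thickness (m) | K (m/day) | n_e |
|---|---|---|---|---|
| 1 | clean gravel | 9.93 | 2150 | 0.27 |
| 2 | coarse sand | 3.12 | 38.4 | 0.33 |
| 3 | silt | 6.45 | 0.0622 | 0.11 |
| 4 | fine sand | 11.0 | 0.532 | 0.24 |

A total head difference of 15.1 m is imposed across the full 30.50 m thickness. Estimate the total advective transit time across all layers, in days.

With flow normal to the layers, continuity requires the same specific discharge q through every layer.
Σ(b_i/K_i) = 9.93/2150 + 3.12/38.4 + 6.45/0.0622 + 11.0/0.532 = 124.5 d.
q = Δh / Σ(b_i/K_i) = 15.1 / 124.5 = 0.1213 m/day.
In each layer the seepage velocity is v_i = q/n_i, so the layer transit time is t_i = b_i·n_i / q:
  layer 1 (clean gravel): t_1 = 9.93 × 0.27 / 0.1213 = 22.10 d
  layer 2 (coarse sand): t_2 = 3.12 × 0.33 / 0.1213 = 8.486 d
  layer 3 (silt): t_3 = 6.45 × 0.11 / 0.1213 = 5.848 d
  layer 4 (fine sand): t_4 = 11.0 × 0.24 / 0.1213 = 21.76 d
Total t = Σ t_i = 58.19 days.

58.2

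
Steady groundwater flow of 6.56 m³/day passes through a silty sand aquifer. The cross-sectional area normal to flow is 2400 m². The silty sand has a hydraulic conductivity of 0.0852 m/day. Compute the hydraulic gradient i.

0.0321

From Q = K·A·i, i = Q / (K·A) = 6.56 / (0.08520 × 2400) = 0.03208.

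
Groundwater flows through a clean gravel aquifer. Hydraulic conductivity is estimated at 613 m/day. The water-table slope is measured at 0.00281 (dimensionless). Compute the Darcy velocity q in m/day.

1.72

Hydraulic gradient i = 0.00281.
Specific discharge q = K · i = 613.0 × 0.002810 = 1.723 m/day.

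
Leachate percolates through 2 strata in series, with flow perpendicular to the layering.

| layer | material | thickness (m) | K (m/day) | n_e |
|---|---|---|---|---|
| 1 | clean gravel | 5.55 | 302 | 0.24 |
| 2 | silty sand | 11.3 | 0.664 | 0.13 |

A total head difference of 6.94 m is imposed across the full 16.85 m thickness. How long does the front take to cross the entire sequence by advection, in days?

With flow normal to the layers, continuity requires the same specific discharge q through every layer.
Σ(b_i/K_i) = 5.55/302 + 11.3/0.664 = 17.04 d.
q = Δh / Σ(b_i/K_i) = 6.94 / 17.04 = 0.4074 m/day.
In each layer the seepage velocity is v_i = q/n_i, so the layer transit time is t_i = b_i·n_i / q:
  layer 1 (clean gravel): t_1 = 5.55 × 0.24 / 0.4074 = 3.270 d
  layer 2 (silty sand): t_2 = 11.3 × 0.13 / 0.4074 = 3.606 d
Total t = Σ t_i = 6.876 days.

6.88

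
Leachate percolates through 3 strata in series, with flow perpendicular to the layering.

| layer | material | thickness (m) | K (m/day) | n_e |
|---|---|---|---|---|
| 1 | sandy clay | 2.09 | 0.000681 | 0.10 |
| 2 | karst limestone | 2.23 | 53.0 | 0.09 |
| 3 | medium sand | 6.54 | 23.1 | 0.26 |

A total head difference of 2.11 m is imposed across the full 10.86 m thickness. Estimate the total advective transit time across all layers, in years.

With flow normal to the layers, continuity requires the same specific discharge q through every layer.
Σ(b_i/K_i) = 2.09/0.000681 + 2.23/53.0 + 6.54/23.1 = 3069 d.
q = Δh / Σ(b_i/K_i) = 2.11 / 3069 = 0.0006874 m/day.
In each layer the seepage velocity is v_i = q/n_i, so the layer transit time is t_i = b_i·n_i / q:
  layer 1 (sandy clay): t_1 = 2.09 × 0.10 / 0.0006874 = 304.0 d
  layer 2 (karst limestone): t_2 = 2.23 × 0.09 / 0.0006874 = 292.0 d
  layer 3 (medium sand): t_3 = 6.54 × 0.26 / 0.0006874 = 2474 d
Total t = Σ t_i = 3069 days = 8.404 years.

8.40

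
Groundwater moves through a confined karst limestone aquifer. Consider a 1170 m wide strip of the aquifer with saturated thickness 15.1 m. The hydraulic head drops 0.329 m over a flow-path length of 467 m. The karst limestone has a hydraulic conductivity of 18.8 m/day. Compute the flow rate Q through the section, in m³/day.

Cross-sectional area A = 1170 × 15.1 = 17667 m².
Hydraulic gradient i = Δh / L = 0.329 / 467 = 0.0007045.
Darcy's law: Q = K · A · i = 18.80 × 17667 × 0.0007045 = 234.0 m³/day.

234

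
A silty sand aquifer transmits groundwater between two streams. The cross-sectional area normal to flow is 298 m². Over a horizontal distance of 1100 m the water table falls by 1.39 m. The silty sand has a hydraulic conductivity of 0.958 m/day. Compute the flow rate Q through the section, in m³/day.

Hydraulic gradient i = Δh / L = 1.39 / 1100 = 0.001264.
Darcy's law: Q = K · A · i = 0.9580 × 298.0 × 0.001264 = 0.3607 m³/day.

0.361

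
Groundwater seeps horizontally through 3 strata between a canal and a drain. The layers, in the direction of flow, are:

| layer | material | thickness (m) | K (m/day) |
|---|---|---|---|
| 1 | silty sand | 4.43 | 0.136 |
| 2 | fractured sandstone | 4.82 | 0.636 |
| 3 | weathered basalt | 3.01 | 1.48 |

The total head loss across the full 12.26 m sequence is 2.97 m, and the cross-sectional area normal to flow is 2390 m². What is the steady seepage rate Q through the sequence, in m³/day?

Flow is perpendicular to layering, so the layers act in series and the equivalent K is the thickness-weighted harmonic mean.
Total thickness L = 4.43 + 4.82 + 3.01 = 12.26 m.
Σ(b_i/K_i) = 4.43/0.136 + 4.82/0.636 + 3.01/1.48 = 42.19 d.
K_eq = L / Σ(b_i/K_i) = 12.26 / 42.19 = 0.2906 m/day.
Q = K_eq · A · (Δh/L) = 0.2906 × 2390 × (2.97/12.26) = 168.3 m³/day.

168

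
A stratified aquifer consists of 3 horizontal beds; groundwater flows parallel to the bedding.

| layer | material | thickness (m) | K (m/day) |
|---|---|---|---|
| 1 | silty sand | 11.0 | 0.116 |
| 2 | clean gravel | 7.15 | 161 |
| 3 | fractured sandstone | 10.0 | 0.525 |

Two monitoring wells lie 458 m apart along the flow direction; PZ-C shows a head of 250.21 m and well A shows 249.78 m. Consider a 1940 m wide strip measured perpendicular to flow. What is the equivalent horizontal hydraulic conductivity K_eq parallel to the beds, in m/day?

Flow is parallel to layering, so each bed carries its own Darcy discharge and the transmissivities add.
Σ(K_i·b_i) = 0.116×11.0 + 161×7.15 + 0.525×10.0 = 1158 m²/day.
Total thickness b = 28.15 m, so K_eq = Σ(K_i·b_i)/b = 41.13 m/day.

41.1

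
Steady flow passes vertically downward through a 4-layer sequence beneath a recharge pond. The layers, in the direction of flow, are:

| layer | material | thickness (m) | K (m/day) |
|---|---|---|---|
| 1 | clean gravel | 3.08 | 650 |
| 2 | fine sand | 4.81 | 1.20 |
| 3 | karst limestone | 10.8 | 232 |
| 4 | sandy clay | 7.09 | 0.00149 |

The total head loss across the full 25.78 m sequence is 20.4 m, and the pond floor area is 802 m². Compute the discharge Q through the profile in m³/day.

Flow is perpendicular to layering, so the layers act in series and the equivalent K is the thickness-weighted harmonic mean.
Total thickness L = 3.08 + 4.81 + 10.8 + 7.09 = 25.78 m.
Σ(b_i/K_i) = 3.08/650 + 4.81/1.20 + 10.8/232 + 7.09/0.00149 = 4762 d.
K_eq = L / Σ(b_i/K_i) = 25.78 / 4762 = 0.005413 m/day.
Q = K_eq · A · (Δh/L) = 0.005413 × 802 × (20.4/25.78) = 3.435 m³/day.

3.44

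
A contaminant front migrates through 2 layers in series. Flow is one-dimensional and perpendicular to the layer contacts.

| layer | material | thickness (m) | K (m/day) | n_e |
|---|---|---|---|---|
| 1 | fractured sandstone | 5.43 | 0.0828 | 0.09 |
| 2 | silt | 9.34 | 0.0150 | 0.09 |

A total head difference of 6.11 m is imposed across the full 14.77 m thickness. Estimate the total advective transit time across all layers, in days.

With flow normal to the layers, continuity requires the same specific discharge q through every layer.
Σ(b_i/K_i) = 5.43/0.0828 + 9.34/0.0150 = 688.2 d.
q = Δh / Σ(b_i/K_i) = 6.11 / 688.2 = 0.008878 m/day.
In each layer the seepage velocity is v_i = q/n_i, so the layer transit time is t_i = b_i·n_i / q:
  layer 1 (fractured sandstone): t_1 = 5.43 × 0.09 / 0.008878 = 55.05 d
  layer 2 (silt): t_2 = 9.34 × 0.09 / 0.008878 = 94.69 d
Total t = Σ t_i = 149.7 days.

150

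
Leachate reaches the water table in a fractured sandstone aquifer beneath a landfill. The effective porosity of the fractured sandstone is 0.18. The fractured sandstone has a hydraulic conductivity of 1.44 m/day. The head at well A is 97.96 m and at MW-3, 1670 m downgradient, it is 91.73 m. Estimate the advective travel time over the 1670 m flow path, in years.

Hydraulic gradient i = (97.96 − 91.73) / 1670 = 6.23 / 1670 = 0.003731.
Darcy flux q = K · i = 1.440 × 0.003731 = 0.005372 m/day.
Seepage velocity v = q / n_e = 0.005372 / 0.18 = 0.02984 m/day.
Travel time t = L / v = 1670 / 0.02984 = 55957 days = 153.2 years.

153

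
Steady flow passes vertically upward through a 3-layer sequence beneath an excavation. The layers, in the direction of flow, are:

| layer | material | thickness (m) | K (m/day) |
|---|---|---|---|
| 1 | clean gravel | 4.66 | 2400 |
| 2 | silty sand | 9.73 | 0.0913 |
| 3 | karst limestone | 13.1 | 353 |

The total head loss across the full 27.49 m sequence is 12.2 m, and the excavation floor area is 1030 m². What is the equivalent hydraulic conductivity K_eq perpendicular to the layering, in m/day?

0.258

Flow is perpendicular to layering, so the layers act in series and the equivalent K is the thickness-weighted harmonic mean.
Total thickness L = 4.66 + 9.73 + 13.1 = 27.49 m.
Σ(b_i/K_i) = 4.66/2400 + 9.73/0.0913 + 13.1/353 = 106.6 d.
K_eq = L / Σ(b_i/K_i) = 27.49 / 106.6 = 0.2579 m/day.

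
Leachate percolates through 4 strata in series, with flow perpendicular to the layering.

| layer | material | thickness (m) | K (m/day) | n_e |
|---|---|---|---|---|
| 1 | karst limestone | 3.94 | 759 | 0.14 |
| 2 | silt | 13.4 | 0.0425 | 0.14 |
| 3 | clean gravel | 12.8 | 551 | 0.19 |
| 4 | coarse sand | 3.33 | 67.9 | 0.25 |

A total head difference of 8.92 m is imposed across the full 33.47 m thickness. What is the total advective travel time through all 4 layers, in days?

201

With flow normal to the layers, continuity requires the same specific discharge q through every layer.
Σ(b_i/K_i) = 3.94/759 + 13.4/0.0425 + 12.8/551 + 3.33/67.9 = 315.4 d.
q = Δh / Σ(b_i/K_i) = 8.92 / 315.4 = 0.02828 m/day.
In each layer the seepage velocity is v_i = q/n_i, so the layer transit time is t_i = b_i·n_i / q:
  layer 1 (karst limestone): t_1 = 3.94 × 0.14 / 0.02828 = 19.50 d
  layer 2 (silt): t_2 = 13.4 × 0.14 / 0.02828 = 66.33 d
  layer 3 (clean gravel): t_3 = 12.8 × 0.19 / 0.02828 = 85.98 d
  layer 4 (coarse sand): t_4 = 3.33 × 0.25 / 0.02828 = 29.43 d
Total t = Σ t_i = 201.2 days.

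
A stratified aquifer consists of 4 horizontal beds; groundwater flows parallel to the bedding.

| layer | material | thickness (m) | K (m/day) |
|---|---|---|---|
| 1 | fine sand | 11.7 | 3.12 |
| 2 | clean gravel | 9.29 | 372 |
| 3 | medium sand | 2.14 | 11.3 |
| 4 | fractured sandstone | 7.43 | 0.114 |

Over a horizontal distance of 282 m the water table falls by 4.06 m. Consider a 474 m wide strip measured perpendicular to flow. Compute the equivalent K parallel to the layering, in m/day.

115

Flow is parallel to layering, so each bed carries its own Darcy discharge and the transmissivities add.
Σ(K_i·b_i) = 3.12×11.7 + 372×9.29 + 11.3×2.14 + 0.114×7.43 = 3517 m²/day.
Total thickness b = 30.56 m, so K_eq = Σ(K_i·b_i)/b = 115.1 m/day.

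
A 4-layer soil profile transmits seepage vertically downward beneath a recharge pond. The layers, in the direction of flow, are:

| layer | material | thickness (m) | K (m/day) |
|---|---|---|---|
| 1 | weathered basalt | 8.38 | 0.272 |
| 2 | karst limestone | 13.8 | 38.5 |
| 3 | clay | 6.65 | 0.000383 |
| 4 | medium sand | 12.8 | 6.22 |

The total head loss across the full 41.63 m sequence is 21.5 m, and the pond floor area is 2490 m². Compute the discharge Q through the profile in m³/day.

Flow is perpendicular to layering, so the layers act in series and the equivalent K is the thickness-weighted harmonic mean.
Total thickness L = 8.38 + 13.8 + 6.65 + 12.8 = 41.63 m.
Σ(b_i/K_i) = 8.38/0.272 + 13.8/38.5 + 6.65/0.000383 + 12.8/6.22 = 17396 d.
K_eq = L / Σ(b_i/K_i) = 41.63 / 17396 = 0.002393 m/day.
Q = K_eq · A · (Δh/L) = 0.002393 × 2490 × (21.5/41.63) = 3.077 m³/day.

3.08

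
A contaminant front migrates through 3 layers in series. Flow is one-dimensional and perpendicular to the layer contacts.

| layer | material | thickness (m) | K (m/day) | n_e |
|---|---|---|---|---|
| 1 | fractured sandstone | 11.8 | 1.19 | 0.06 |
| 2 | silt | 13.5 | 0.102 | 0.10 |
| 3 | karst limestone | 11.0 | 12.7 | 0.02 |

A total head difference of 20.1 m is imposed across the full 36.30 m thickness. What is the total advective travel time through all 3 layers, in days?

16.2

With flow normal to the layers, continuity requires the same specific discharge q through every layer.
Σ(b_i/K_i) = 11.8/1.19 + 13.5/0.102 + 11.0/12.7 = 143.1 d.
q = Δh / Σ(b_i/K_i) = 20.1 / 143.1 = 0.1404 m/day.
In each layer the seepage velocity is v_i = q/n_i, so the layer transit time is t_i = b_i·n_i / q:
  layer 1 (fractured sandstone): t_1 = 11.8 × 0.06 / 0.1404 = 5.042 d
  layer 2 (silt): t_2 = 13.5 × 0.10 / 0.1404 = 9.614 d
  layer 3 (karst limestone): t_3 = 11.0 × 0.02 / 0.1404 = 1.567 d
Total t = Σ t_i = 16.22 days.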